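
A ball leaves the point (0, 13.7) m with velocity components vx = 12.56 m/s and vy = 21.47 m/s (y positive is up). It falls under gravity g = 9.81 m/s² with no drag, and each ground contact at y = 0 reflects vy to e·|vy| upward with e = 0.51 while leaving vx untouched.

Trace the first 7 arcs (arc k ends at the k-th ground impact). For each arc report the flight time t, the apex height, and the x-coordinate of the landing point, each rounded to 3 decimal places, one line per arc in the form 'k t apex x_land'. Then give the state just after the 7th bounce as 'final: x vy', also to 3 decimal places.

1 4.942 37.194 62.075
2 2.809 9.674 97.354
3 1.432 2.516 115.346
4 0.731 0.654 124.522
5 0.373 0.170 129.201
6 0.190 0.044 131.588
7 0.097 0.012 132.805
final: 132.805 0.242

Arc 1: start y=13.700, vy=21.470 → t=4.942, apex=37.194, x_land=62.075, impact vy=-27.014
  bounce: vy ← 0.51·27.014 = 13.777
Arc 2: start y=0.000, vy=13.777 → t=2.809, apex=9.674, x_land=97.354, impact vy=-13.777
  bounce: vy ← 0.51·13.777 = 7.026
Arc 3: start y=0.000, vy=7.026 → t=1.432, apex=2.516, x_land=115.346, impact vy=-7.026
  bounce: vy ← 0.51·7.026 = 3.583
Arc 4: start y=0.000, vy=3.583 → t=0.731, apex=0.654, x_land=124.522, impact vy=-3.583
  bounce: vy ← 0.51·3.583 = 1.828
Arc 5: start y=0.000, vy=1.828 → t=0.373, apex=0.170, x_land=129.201, impact vy=-1.828
  bounce: vy ← 0.51·1.828 = 0.932
Arc 6: start y=0.000, vy=0.932 → t=0.190, apex=0.044, x_land=131.588, impact vy=-0.932
  bounce: vy ← 0.51·0.932 = 0.475
Arc 7: start y=0.000, vy=0.475 → t=0.097, apex=0.012, x_land=132.805, impact vy=-0.475
  bounce: vy ← 0.51·0.475 = 0.242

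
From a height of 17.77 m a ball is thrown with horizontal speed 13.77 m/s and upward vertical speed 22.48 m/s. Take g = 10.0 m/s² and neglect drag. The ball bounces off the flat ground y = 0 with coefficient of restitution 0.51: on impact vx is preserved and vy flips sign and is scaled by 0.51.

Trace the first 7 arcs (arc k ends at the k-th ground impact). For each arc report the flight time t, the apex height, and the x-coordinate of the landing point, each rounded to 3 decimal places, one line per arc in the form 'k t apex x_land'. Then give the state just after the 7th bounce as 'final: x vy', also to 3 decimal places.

Arc 1: start y=17.770, vy=22.480 → t=5.182, apex=43.038, x_land=71.354, impact vy=-29.339
  bounce: vy ← 0.51·29.339 = 14.963
Arc 2: start y=0.000, vy=14.963 → t=2.993, apex=11.194, x_land=112.561, impact vy=-14.963
  bounce: vy ← 0.51·14.963 = 7.631
Arc 3: start y=0.000, vy=7.631 → t=1.526, apex=2.912, x_land=133.577, impact vy=-7.631
  bounce: vy ← 0.51·7.631 = 3.892
Arc 4: start y=0.000, vy=3.892 → t=0.778, apex=0.757, x_land=144.295, impact vy=-3.892
  bounce: vy ← 0.51·3.892 = 1.985
Arc 5: start y=0.000, vy=1.985 → t=0.397, apex=0.197, x_land=149.761, impact vy=-1.985
  bounce: vy ← 0.51·1.985 = 1.012
Arc 6: start y=0.000, vy=1.012 → t=0.202, apex=0.051, x_land=152.549, impact vy=-1.012
  bounce: vy ← 0.51·1.012 = 0.516
Arc 7: start y=0.000, vy=0.516 → t=0.103, apex=0.013, x_land=153.971, impact vy=-0.516
  bounce: vy ← 0.51·0.516 = 0.263

1 5.182 43.038 71.354
2 2.993 11.194 112.561
3 1.526 2.912 133.577
4 0.778 0.757 144.295
5 0.397 0.197 149.761
6 0.202 0.051 152.549
7 0.103 0.013 153.971
final: 153.971 0.263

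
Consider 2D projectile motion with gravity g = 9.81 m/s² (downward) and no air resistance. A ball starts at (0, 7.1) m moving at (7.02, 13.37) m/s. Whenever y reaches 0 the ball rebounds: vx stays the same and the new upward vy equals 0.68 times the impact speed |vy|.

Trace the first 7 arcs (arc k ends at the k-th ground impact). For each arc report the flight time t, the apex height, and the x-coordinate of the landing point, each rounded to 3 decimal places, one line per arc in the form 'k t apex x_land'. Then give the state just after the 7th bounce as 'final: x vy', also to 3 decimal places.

1 3.181 16.211 22.330
2 2.472 7.496 39.686
3 1.681 3.466 51.488
4 1.143 1.603 59.514
5 0.777 0.741 64.971
6 0.529 0.343 68.683
7 0.359 0.158 71.206
final: 71.206 1.199

Arc 1: start y=7.100, vy=13.370 → t=3.181, apex=16.211, x_land=22.330, impact vy=-17.834
  bounce: vy ← 0.68·17.834 = 12.127
Arc 2: start y=0.000, vy=12.127 → t=2.472, apex=7.496, x_land=39.686, impact vy=-12.127
  bounce: vy ← 0.68·12.127 = 8.247
Arc 3: start y=0.000, vy=8.247 → t=1.681, apex=3.466, x_land=51.488, impact vy=-8.247
  bounce: vy ← 0.68·8.247 = 5.608
Arc 4: start y=0.000, vy=5.608 → t=1.143, apex=1.603, x_land=59.514, impact vy=-5.608
  bounce: vy ← 0.68·5.608 = 3.813
Arc 5: start y=0.000, vy=3.813 → t=0.777, apex=0.741, x_land=64.971, impact vy=-3.813
  bounce: vy ← 0.68·3.813 = 2.593
Arc 6: start y=0.000, vy=2.593 → t=0.529, apex=0.343, x_land=68.683, impact vy=-2.593
  bounce: vy ← 0.68·2.593 = 1.763
Arc 7: start y=0.000, vy=1.763 → t=0.359, apex=0.158, x_land=71.206, impact vy=-1.763
  bounce: vy ← 0.68·1.763 = 1.199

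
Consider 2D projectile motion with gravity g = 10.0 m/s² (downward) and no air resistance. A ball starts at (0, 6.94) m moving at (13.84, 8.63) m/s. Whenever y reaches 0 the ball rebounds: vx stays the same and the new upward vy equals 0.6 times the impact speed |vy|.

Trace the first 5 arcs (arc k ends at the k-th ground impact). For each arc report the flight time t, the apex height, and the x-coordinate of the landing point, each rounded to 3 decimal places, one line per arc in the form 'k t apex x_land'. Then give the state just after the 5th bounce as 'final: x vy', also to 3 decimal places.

1 2.323 10.664 32.156
2 1.752 3.839 56.410
3 1.051 1.382 70.963
4 0.631 0.498 79.694
5 0.379 0.179 84.933
final: 84.933 1.136

Arc 1: start y=6.940, vy=8.630 → t=2.323, apex=10.664, x_land=32.156, impact vy=-14.604
  bounce: vy ← 0.6·14.604 = 8.762
Arc 2: start y=0.000, vy=8.762 → t=1.752, apex=3.839, x_land=56.410, impact vy=-8.762
  bounce: vy ← 0.6·8.762 = 5.257
Arc 3: start y=0.000, vy=5.257 → t=1.051, apex=1.382, x_land=70.963, impact vy=-5.257
  bounce: vy ← 0.6·5.257 = 3.154
Arc 4: start y=0.000, vy=3.154 → t=0.631, apex=0.498, x_land=79.694, impact vy=-3.154
  bounce: vy ← 0.6·3.154 = 1.893
Arc 5: start y=0.000, vy=1.893 → t=0.379, apex=0.179, x_land=84.933, impact vy=-1.893
  bounce: vy ← 0.6·1.893 = 1.136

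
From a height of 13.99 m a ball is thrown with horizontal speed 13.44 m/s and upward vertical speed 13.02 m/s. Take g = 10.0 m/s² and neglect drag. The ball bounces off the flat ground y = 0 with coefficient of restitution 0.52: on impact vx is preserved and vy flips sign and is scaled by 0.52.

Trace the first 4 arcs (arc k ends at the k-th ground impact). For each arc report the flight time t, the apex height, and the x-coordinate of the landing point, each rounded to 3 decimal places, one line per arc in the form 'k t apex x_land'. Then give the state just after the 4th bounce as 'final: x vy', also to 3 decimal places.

Arc 1: start y=13.990, vy=13.020 → t=3.422, apex=22.466, x_land=45.988, impact vy=-21.197
  bounce: vy ← 0.52·21.197 = 11.023
Arc 2: start y=0.000, vy=11.023 → t=2.205, apex=6.075, x_land=75.616, impact vy=-11.023
  bounce: vy ← 0.52·11.023 = 5.732
Arc 3: start y=0.000, vy=5.732 → t=1.146, apex=1.643, x_land=91.023, impact vy=-5.732
  bounce: vy ← 0.52·5.732 = 2.980
Arc 4: start y=0.000, vy=2.980 → t=0.596, apex=0.444, x_land=99.035, impact vy=-2.980
  bounce: vy ← 0.52·2.980 = 1.550

1 3.422 22.466 45.988
2 2.205 6.075 75.616
3 1.146 1.643 91.023
4 0.596 0.444 99.035
final: 99.035 1.550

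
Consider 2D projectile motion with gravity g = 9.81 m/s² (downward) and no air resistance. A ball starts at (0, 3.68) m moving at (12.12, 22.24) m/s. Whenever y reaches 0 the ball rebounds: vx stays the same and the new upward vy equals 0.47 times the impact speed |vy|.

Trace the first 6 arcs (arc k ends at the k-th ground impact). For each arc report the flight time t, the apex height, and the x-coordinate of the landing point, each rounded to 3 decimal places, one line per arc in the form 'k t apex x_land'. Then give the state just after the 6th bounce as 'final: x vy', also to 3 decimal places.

1 4.694 28.890 56.891
2 2.281 6.382 84.540
3 1.072 1.410 97.535
4 0.504 0.311 103.643
5 0.237 0.069 106.514
6 0.111 0.015 107.863
final: 107.863 0.257

Arc 1: start y=3.680, vy=22.240 → t=4.694, apex=28.890, x_land=56.891, impact vy=-23.808
  bounce: vy ← 0.47·23.808 = 11.190
Arc 2: start y=0.000, vy=11.190 → t=2.281, apex=6.382, x_land=84.540, impact vy=-11.190
  bounce: vy ← 0.47·11.190 = 5.259
Arc 3: start y=0.000, vy=5.259 → t=1.072, apex=1.410, x_land=97.535, impact vy=-5.259
  bounce: vy ← 0.47·5.259 = 2.472
Arc 4: start y=0.000, vy=2.472 → t=0.504, apex=0.311, x_land=103.643, impact vy=-2.472
  bounce: vy ← 0.47·2.472 = 1.162
Arc 5: start y=0.000, vy=1.162 → t=0.237, apex=0.069, x_land=106.514, impact vy=-1.162
  bounce: vy ← 0.47·1.162 = 0.546
Arc 6: start y=0.000, vy=0.546 → t=0.111, apex=0.015, x_land=107.863, impact vy=-0.546
  bounce: vy ← 0.47·0.546 = 0.257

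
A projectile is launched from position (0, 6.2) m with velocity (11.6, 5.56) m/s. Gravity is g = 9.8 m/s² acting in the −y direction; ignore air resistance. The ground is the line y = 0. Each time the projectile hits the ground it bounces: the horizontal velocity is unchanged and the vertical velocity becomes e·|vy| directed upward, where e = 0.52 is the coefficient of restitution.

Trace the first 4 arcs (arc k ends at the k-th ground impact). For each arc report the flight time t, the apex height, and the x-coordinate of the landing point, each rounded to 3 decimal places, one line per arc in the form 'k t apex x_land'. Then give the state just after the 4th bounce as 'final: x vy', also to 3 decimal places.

Arc 1: start y=6.200, vy=5.560 → t=1.827, apex=7.777, x_land=21.195, impact vy=-12.346
  bounce: vy ← 0.52·12.346 = 6.420
Arc 2: start y=0.000, vy=6.420 → t=1.310, apex=2.103, x_land=36.394, impact vy=-6.420
  bounce: vy ← 0.52·6.420 = 3.338
Arc 3: start y=0.000, vy=3.338 → t=0.681, apex=0.569, x_land=44.297, impact vy=-3.338
  bounce: vy ← 0.52·3.338 = 1.736
Arc 4: start y=0.000, vy=1.736 → t=0.354, apex=0.154, x_land=48.407, impact vy=-1.736
  bounce: vy ← 0.52·1.736 = 0.903

1 1.827 7.777 21.195
2 1.310 2.103 36.394
3 0.681 0.569 44.297
4 0.354 0.154 48.407
final: 48.407 0.903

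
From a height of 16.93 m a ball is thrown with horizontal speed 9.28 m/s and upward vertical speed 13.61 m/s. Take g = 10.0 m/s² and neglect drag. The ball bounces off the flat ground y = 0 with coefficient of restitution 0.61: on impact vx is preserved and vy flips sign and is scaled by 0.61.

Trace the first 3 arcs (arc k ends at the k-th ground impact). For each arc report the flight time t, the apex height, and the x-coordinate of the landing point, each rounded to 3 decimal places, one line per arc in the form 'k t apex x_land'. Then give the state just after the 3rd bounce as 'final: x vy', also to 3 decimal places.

1 3.650 26.192 33.870
2 2.792 9.746 59.782
3 1.703 3.626 75.588
final: 75.588 5.195

Arc 1: start y=16.930, vy=13.610 → t=3.650, apex=26.192, x_land=33.870, impact vy=-22.887
  bounce: vy ← 0.61·22.887 = 13.961
Arc 2: start y=0.000, vy=13.961 → t=2.792, apex=9.746, x_land=59.782, impact vy=-13.961
  bounce: vy ← 0.61·13.961 = 8.516
Arc 3: start y=0.000, vy=8.516 → t=1.703, apex=3.626, x_land=75.588, impact vy=-8.516
  bounce: vy ← 0.61·8.516 = 5.195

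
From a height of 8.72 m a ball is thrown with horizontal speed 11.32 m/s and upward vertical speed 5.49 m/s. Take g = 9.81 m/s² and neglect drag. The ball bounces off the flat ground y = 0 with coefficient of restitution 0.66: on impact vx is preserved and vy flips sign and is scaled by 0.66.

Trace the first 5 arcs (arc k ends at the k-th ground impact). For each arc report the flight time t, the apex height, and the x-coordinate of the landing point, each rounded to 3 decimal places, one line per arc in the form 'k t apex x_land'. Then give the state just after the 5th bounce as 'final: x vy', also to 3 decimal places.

Arc 1: start y=8.720, vy=5.490 → t=2.006, apex=10.256, x_land=22.704, impact vy=-14.185
  bounce: vy ← 0.66·14.185 = 9.362
Arc 2: start y=0.000, vy=9.362 → t=1.909, apex=4.468, x_land=44.311, impact vy=-9.362
  bounce: vy ← 0.66·9.362 = 6.179
Arc 3: start y=0.000, vy=6.179 → t=1.260, apex=1.946, x_land=58.572, impact vy=-6.179
  bounce: vy ← 0.66·6.179 = 4.078
Arc 4: start y=0.000, vy=4.078 → t=0.831, apex=0.848, x_land=67.984, impact vy=-4.078
  bounce: vy ← 0.66·4.078 = 2.692
Arc 5: start y=0.000, vy=2.692 → t=0.549, apex=0.369, x_land=74.195, impact vy=-2.692
  bounce: vy ← 0.66·2.692 = 1.776

1 2.006 10.256 22.704
2 1.909 4.468 44.311
3 1.260 1.946 58.572
4 0.831 0.848 67.984
5 0.549 0.369 74.195
final: 74.195 1.776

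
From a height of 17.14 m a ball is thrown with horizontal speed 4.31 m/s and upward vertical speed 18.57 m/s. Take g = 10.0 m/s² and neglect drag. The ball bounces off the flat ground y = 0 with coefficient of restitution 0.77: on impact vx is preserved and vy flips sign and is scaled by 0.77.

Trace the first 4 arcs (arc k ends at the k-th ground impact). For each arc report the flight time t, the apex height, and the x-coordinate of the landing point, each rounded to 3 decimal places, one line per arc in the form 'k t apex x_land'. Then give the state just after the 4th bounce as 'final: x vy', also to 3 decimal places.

1 4.479 34.382 19.306
2 4.038 20.385 36.711
3 3.110 12.086 50.113
4 2.394 7.166 60.433
final: 60.433 9.218

Arc 1: start y=17.140, vy=18.570 → t=4.479, apex=34.382, x_land=19.306, impact vy=-26.223
  bounce: vy ← 0.77·26.223 = 20.192
Arc 2: start y=0.000, vy=20.192 → t=4.038, apex=20.385, x_land=36.711, impact vy=-20.192
  bounce: vy ← 0.77·20.192 = 15.548
Arc 3: start y=0.000, vy=15.548 → t=3.110, apex=12.086, x_land=50.113, impact vy=-15.548
  bounce: vy ← 0.77·15.548 = 11.972
Arc 4: start y=0.000, vy=11.972 → t=2.394, apex=7.166, x_land=60.433, impact vy=-11.972
  bounce: vy ← 0.77·11.972 = 9.218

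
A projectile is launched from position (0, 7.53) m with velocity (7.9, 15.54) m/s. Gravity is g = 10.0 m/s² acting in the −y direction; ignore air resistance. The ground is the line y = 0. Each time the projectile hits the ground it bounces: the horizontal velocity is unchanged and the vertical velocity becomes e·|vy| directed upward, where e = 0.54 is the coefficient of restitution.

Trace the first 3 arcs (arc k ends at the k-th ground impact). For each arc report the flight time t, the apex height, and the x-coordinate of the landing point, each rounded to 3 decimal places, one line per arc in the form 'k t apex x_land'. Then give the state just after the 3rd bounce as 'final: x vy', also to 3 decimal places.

1 3.534 19.605 27.920
2 2.139 5.717 44.814
3 1.155 1.667 53.937
final: 53.937 3.118

Arc 1: start y=7.530, vy=15.540 → t=3.534, apex=19.605, x_land=27.920, impact vy=-19.801
  bounce: vy ← 0.54·19.801 = 10.693
Arc 2: start y=0.000, vy=10.693 → t=2.139, apex=5.717, x_land=44.814, impact vy=-10.693
  bounce: vy ← 0.54·10.693 = 5.774
Arc 3: start y=0.000, vy=5.774 → t=1.155, apex=1.667, x_land=53.937, impact vy=-5.774
  bounce: vy ← 0.54·5.774 = 3.118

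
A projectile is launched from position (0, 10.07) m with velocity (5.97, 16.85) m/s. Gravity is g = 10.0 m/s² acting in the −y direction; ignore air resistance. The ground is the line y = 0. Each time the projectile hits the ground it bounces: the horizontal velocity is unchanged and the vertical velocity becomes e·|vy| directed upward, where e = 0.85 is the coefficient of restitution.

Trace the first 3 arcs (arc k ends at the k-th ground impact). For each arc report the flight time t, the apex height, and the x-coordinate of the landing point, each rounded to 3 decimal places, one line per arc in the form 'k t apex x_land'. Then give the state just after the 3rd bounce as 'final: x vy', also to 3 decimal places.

Arc 1: start y=10.070, vy=16.850 → t=3.888, apex=24.266, x_land=23.211, impact vy=-22.030
  bounce: vy ← 0.85·22.030 = 18.726
Arc 2: start y=0.000, vy=18.726 → t=3.745, apex=17.532, x_land=45.570, impact vy=-18.726
  bounce: vy ← 0.85·18.726 = 15.917
Arc 3: start y=0.000, vy=15.917 → t=3.183, apex=12.667, x_land=64.574, impact vy=-15.917
  bounce: vy ← 0.85·15.917 = 13.529

1 3.888 24.266 23.211
2 3.745 17.532 45.570
3 3.183 12.667 64.574
final: 64.574 13.529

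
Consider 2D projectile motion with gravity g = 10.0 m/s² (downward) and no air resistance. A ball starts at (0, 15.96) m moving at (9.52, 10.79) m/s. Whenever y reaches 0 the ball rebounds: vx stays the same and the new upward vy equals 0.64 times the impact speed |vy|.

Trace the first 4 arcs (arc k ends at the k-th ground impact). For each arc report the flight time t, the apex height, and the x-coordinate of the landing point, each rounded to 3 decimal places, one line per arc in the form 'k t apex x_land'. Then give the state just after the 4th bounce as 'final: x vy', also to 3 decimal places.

1 3.166 21.781 30.142
2 2.672 8.922 55.575
3 1.710 3.654 71.852
4 1.094 1.497 82.270
final: 82.270 3.502

Arc 1: start y=15.960, vy=10.790 → t=3.166, apex=21.781, x_land=30.142, impact vy=-20.872
  bounce: vy ← 0.64·20.872 = 13.358
Arc 2: start y=0.000, vy=13.358 → t=2.672, apex=8.922, x_land=55.575, impact vy=-13.358
  bounce: vy ← 0.64·13.358 = 8.549
Arc 3: start y=0.000, vy=8.549 → t=1.710, apex=3.654, x_land=71.852, impact vy=-8.549
  bounce: vy ← 0.64·8.549 = 5.471
Arc 4: start y=0.000, vy=5.471 → t=1.094, apex=1.497, x_land=82.270, impact vy=-5.471
  bounce: vy ← 0.64·5.471 = 3.502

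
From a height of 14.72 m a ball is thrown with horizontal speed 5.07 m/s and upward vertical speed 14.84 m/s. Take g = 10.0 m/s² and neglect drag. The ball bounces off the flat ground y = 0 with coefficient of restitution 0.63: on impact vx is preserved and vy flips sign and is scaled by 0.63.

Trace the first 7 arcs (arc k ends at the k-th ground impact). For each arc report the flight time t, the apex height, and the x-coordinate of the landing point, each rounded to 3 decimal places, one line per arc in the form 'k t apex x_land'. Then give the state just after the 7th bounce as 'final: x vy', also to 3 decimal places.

Arc 1: start y=14.720, vy=14.840 → t=3.753, apex=25.731, x_land=19.025, impact vy=-22.685
  bounce: vy ← 0.63·22.685 = 14.292
Arc 2: start y=0.000, vy=14.292 → t=2.858, apex=10.213, x_land=33.517, impact vy=-14.292
  bounce: vy ← 0.63·14.292 = 9.004
Arc 3: start y=0.000, vy=9.004 → t=1.801, apex=4.053, x_land=42.647, impact vy=-9.004
  bounce: vy ← 0.63·9.004 = 5.672
Arc 4: start y=0.000, vy=5.672 → t=1.134, apex=1.609, x_land=48.399, impact vy=-5.672
  bounce: vy ← 0.63·5.672 = 3.574
Arc 5: start y=0.000, vy=3.574 → t=0.715, apex=0.639, x_land=52.023, impact vy=-3.574
  bounce: vy ← 0.63·3.574 = 2.251
Arc 6: start y=0.000, vy=2.251 → t=0.450, apex=0.253, x_land=54.305, impact vy=-2.251
  bounce: vy ← 0.63·2.251 = 1.418
Arc 7: start y=0.000, vy=1.418 → t=0.284, apex=0.101, x_land=55.744, impact vy=-1.418
  bounce: vy ← 0.63·1.418 = 0.894

1 3.753 25.731 19.025
2 2.858 10.213 33.517
3 1.801 4.053 42.647
4 1.134 1.609 48.399
5 0.715 0.639 52.023
6 0.450 0.253 54.305
7 0.284 0.101 55.744
final: 55.744 0.894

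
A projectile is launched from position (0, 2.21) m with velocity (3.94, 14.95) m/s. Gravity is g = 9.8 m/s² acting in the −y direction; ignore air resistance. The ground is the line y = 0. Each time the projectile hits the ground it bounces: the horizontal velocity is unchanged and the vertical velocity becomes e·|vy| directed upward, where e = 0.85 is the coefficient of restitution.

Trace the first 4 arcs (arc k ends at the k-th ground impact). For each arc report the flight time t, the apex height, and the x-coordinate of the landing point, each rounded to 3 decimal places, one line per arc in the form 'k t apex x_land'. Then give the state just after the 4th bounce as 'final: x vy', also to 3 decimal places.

1 3.192 13.613 12.578
2 2.834 9.836 23.742
3 2.409 7.106 33.231
4 2.047 5.134 41.298
final: 41.298 8.527

Arc 1: start y=2.210, vy=14.950 → t=3.192, apex=13.613, x_land=12.578, impact vy=-16.335
  bounce: vy ← 0.85·16.335 = 13.884
Arc 2: start y=0.000, vy=13.884 → t=2.834, apex=9.836, x_land=23.742, impact vy=-13.884
  bounce: vy ← 0.85·13.884 = 11.802
Arc 3: start y=0.000, vy=11.802 → t=2.409, apex=7.106, x_land=33.231, impact vy=-11.802
  bounce: vy ← 0.85·11.802 = 10.031
Arc 4: start y=0.000, vy=10.031 → t=2.047, apex=5.134, x_land=41.298, impact vy=-10.031
  bounce: vy ← 0.85·10.031 = 8.527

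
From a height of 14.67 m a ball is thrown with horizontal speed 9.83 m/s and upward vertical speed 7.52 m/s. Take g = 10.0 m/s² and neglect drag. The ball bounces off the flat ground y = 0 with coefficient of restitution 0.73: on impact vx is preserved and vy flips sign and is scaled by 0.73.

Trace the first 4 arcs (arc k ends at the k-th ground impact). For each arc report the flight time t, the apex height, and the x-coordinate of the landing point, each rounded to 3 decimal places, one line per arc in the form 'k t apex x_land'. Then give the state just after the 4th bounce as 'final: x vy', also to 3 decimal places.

1 2.623 17.498 25.781
2 2.731 9.324 52.629
3 1.994 4.969 72.228
4 1.455 2.648 86.535
final: 86.535 5.312

Arc 1: start y=14.670, vy=7.520 → t=2.623, apex=17.498, x_land=25.781, impact vy=-18.707
  bounce: vy ← 0.73·18.707 = 13.656
Arc 2: start y=0.000, vy=13.656 → t=2.731, apex=9.324, x_land=52.629, impact vy=-13.656
  bounce: vy ← 0.73·13.656 = 9.969
Arc 3: start y=0.000, vy=9.969 → t=1.994, apex=4.969, x_land=72.228, impact vy=-9.969
  bounce: vy ← 0.73·9.969 = 7.277
Arc 4: start y=0.000, vy=7.277 → t=1.455, apex=2.648, x_land=86.535, impact vy=-7.277
  bounce: vy ← 0.73·7.277 = 5.312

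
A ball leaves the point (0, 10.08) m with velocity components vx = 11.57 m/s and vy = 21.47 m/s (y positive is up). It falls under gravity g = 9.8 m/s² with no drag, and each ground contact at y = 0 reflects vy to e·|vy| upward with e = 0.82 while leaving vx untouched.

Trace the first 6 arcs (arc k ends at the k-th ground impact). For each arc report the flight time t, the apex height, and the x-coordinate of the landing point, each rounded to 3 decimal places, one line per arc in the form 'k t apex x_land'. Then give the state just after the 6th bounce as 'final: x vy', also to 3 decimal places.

1 4.809 33.598 55.644
2 4.294 22.592 105.331
3 3.521 15.191 146.074
4 2.888 10.214 179.483
5 2.368 6.868 206.879
6 1.942 4.618 229.343
final: 229.343 7.801

Arc 1: start y=10.080, vy=21.470 → t=4.809, apex=33.598, x_land=55.644, impact vy=-25.662
  bounce: vy ← 0.82·25.662 = 21.043
Arc 2: start y=0.000, vy=21.043 → t=4.294, apex=22.592, x_land=105.331, impact vy=-21.043
  bounce: vy ← 0.82·21.043 = 17.255
Arc 3: start y=0.000, vy=17.255 → t=3.521, apex=15.191, x_land=146.074, impact vy=-17.255
  bounce: vy ← 0.82·17.255 = 14.149
Arc 4: start y=0.000, vy=14.149 → t=2.888, apex=10.214, x_land=179.483, impact vy=-14.149
  bounce: vy ← 0.82·14.149 = 11.602
Arc 5: start y=0.000, vy=11.602 → t=2.368, apex=6.868, x_land=206.879, impact vy=-11.602
  bounce: vy ← 0.82·11.602 = 9.514
Arc 6: start y=0.000, vy=9.514 → t=1.942, apex=4.618, x_land=229.343, impact vy=-9.514
  bounce: vy ← 0.82·9.514 = 7.801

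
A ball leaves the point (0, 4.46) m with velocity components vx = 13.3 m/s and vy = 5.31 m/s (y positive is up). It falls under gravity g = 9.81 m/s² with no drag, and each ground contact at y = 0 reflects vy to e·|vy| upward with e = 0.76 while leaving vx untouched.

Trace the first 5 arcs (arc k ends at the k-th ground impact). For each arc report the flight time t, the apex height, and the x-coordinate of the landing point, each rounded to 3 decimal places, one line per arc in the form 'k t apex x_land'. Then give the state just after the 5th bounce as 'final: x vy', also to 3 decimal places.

1 1.638 5.897 21.782
2 1.667 3.406 43.949
3 1.267 1.967 60.795
4 0.963 1.136 73.598
5 0.732 0.656 83.329
final: 83.329 2.727

Arc 1: start y=4.460, vy=5.310 → t=1.638, apex=5.897, x_land=21.782, impact vy=-10.756
  bounce: vy ← 0.76·10.756 = 8.175
Arc 2: start y=0.000, vy=8.175 → t=1.667, apex=3.406, x_land=43.949, impact vy=-8.175
  bounce: vy ← 0.76·8.175 = 6.213
Arc 3: start y=0.000, vy=6.213 → t=1.267, apex=1.967, x_land=60.795, impact vy=-6.213
  bounce: vy ← 0.76·6.213 = 4.722
Arc 4: start y=0.000, vy=4.722 → t=0.963, apex=1.136, x_land=73.598, impact vy=-4.722
  bounce: vy ← 0.76·4.722 = 3.589
Arc 5: start y=0.000, vy=3.589 → t=0.732, apex=0.656, x_land=83.329, impact vy=-3.589
  bounce: vy ← 0.76·3.589 = 2.727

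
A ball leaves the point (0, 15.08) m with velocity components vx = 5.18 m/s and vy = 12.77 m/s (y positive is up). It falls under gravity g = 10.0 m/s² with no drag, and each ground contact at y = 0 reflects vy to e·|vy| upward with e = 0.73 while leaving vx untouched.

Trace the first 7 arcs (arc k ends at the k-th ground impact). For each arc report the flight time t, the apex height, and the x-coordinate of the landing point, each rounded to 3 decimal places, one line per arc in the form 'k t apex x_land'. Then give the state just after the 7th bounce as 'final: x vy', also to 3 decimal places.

Arc 1: start y=15.080, vy=12.770 → t=3.433, apex=23.234, x_land=17.781, impact vy=-21.556
  bounce: vy ← 0.73·21.556 = 15.736
Arc 2: start y=0.000, vy=15.736 → t=3.147, apex=12.381, x_land=34.084, impact vy=-15.736
  bounce: vy ← 0.73·15.736 = 11.487
Arc 3: start y=0.000, vy=11.487 → t=2.297, apex=6.598, x_land=45.984, impact vy=-11.487
  bounce: vy ← 0.73·11.487 = 8.386
Arc 4: start y=0.000, vy=8.386 → t=1.677, apex=3.516, x_land=54.672, impact vy=-8.386
  bounce: vy ← 0.73·8.386 = 6.122
Arc 5: start y=0.000, vy=6.122 → t=1.224, apex=1.874, x_land=61.014, impact vy=-6.122
  bounce: vy ← 0.73·6.122 = 4.469
Arc 6: start y=0.000, vy=4.469 → t=0.894, apex=0.998, x_land=65.644, impact vy=-4.469
  bounce: vy ← 0.73·4.469 = 3.262
Arc 7: start y=0.000, vy=3.262 → t=0.652, apex=0.532, x_land=69.023, impact vy=-3.262
  bounce: vy ← 0.73·3.262 = 2.381

1 3.433 23.234 17.781
2 3.147 12.381 34.084
3 2.297 6.598 45.984
4 1.677 3.516 54.672
5 1.224 1.874 61.014
6 0.894 0.998 65.644
7 0.652 0.532 69.023
final: 69.023 2.381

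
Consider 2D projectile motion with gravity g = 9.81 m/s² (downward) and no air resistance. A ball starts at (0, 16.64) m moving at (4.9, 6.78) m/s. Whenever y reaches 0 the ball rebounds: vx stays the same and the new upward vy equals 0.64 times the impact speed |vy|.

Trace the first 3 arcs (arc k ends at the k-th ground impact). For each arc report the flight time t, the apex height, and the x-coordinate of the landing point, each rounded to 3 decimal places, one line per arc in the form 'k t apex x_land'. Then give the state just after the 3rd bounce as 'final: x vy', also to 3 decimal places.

Arc 1: start y=16.640, vy=6.780 → t=2.658, apex=18.983, x_land=13.026, impact vy=-19.299
  bounce: vy ← 0.64·19.299 = 12.351
Arc 2: start y=0.000, vy=12.351 → t=2.518, apex=7.775, x_land=25.365, impact vy=-12.351
  bounce: vy ← 0.64·12.351 = 7.905
Arc 3: start y=0.000, vy=7.905 → t=1.612, apex=3.185, x_land=33.262, impact vy=-7.905
  bounce: vy ← 0.64·7.905 = 5.059

1 2.658 18.983 13.026
2 2.518 7.775 25.365
3 1.612 3.185 33.262
final: 33.262 5.059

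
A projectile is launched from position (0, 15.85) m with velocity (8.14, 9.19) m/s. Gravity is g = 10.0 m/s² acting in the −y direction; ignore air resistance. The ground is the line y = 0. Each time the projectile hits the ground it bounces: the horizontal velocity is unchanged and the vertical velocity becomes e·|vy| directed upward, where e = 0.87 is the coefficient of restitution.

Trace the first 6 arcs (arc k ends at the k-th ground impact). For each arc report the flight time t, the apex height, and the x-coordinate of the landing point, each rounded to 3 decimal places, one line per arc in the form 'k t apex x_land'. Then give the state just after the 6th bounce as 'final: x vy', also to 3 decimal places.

Arc 1: start y=15.850, vy=9.190 → t=2.923, apex=20.073, x_land=23.790, impact vy=-20.036
  bounce: vy ← 0.87·20.036 = 17.432
Arc 2: start y=0.000, vy=17.432 → t=3.486, apex=15.193, x_land=52.169, impact vy=-17.432
  bounce: vy ← 0.87·17.432 = 15.166
Arc 3: start y=0.000, vy=15.166 → t=3.033, apex=11.500, x_land=76.858, impact vy=-15.166
  bounce: vy ← 0.87·15.166 = 13.194
Arc 4: start y=0.000, vy=13.194 → t=2.639, apex=8.704, x_land=98.338, impact vy=-13.194
  bounce: vy ← 0.87·13.194 = 11.479
Arc 5: start y=0.000, vy=11.479 → t=2.296, apex=6.588, x_land=117.026, impact vy=-11.479
  bounce: vy ← 0.87·11.479 = 9.987
Arc 6: start y=0.000, vy=9.987 → t=1.997, apex=4.987, x_land=133.284, impact vy=-9.987
  bounce: vy ← 0.87·9.987 = 8.688

1 2.923 20.073 23.790
2 3.486 15.193 52.169
3 3.033 11.500 76.858
4 2.639 8.704 98.338
5 2.296 6.588 117.026
6 1.997 4.987 133.284
final: 133.284 8.688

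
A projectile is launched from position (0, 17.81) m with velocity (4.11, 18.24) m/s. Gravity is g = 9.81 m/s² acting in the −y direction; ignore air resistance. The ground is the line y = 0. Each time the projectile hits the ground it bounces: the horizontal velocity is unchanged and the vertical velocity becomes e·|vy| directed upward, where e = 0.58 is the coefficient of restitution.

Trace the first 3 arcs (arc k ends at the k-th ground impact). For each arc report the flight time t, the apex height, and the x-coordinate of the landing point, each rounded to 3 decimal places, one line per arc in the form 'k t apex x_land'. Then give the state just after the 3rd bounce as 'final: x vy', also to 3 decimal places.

1 4.522 34.767 18.584
2 3.088 11.696 31.277
3 1.791 3.934 38.639
final: 38.639 5.096

Arc 1: start y=17.810, vy=18.240 → t=4.522, apex=34.767, x_land=18.584, impact vy=-26.118
  bounce: vy ← 0.58·26.118 = 15.148
Arc 2: start y=0.000, vy=15.148 → t=3.088, apex=11.696, x_land=31.277, impact vy=-15.148
  bounce: vy ← 0.58·15.148 = 8.786
Arc 3: start y=0.000, vy=8.786 → t=1.791, apex=3.934, x_land=38.639, impact vy=-8.786
  bounce: vy ← 0.58·8.786 = 5.096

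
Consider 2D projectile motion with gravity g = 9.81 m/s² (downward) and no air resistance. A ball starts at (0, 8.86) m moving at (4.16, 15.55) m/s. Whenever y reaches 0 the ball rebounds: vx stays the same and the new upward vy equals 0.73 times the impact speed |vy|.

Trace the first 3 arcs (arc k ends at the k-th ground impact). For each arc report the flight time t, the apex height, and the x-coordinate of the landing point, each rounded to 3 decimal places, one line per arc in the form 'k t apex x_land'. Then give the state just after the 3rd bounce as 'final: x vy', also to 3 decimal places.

Arc 1: start y=8.860, vy=15.550 → t=3.663, apex=21.184, x_land=15.239, impact vy=-20.387
  bounce: vy ← 0.73·20.387 = 14.883
Arc 2: start y=0.000, vy=14.883 → t=3.034, apex=11.289, x_land=27.862, impact vy=-14.883
  bounce: vy ← 0.73·14.883 = 10.864
Arc 3: start y=0.000, vy=10.864 → t=2.215, apex=6.016, x_land=37.076, impact vy=-10.864
  bounce: vy ← 0.73·10.864 = 7.931

1 3.663 21.184 15.239
2 3.034 11.289 27.862
3 2.215 6.016 37.076
final: 37.076 7.931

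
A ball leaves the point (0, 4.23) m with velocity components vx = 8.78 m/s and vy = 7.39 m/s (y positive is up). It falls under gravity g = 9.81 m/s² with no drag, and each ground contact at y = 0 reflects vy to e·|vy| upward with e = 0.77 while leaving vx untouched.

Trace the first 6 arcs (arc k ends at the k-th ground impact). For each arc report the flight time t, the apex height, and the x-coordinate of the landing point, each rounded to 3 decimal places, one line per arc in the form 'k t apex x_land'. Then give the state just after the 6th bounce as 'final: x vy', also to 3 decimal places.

Arc 1: start y=4.230, vy=7.390 → t=1.949, apex=7.013, x_land=17.113, impact vy=-11.731
  bounce: vy ← 0.77·11.731 = 9.032
Arc 2: start y=0.000, vy=9.032 → t=1.841, apex=4.158, x_land=33.281, impact vy=-9.032
  bounce: vy ← 0.77·9.032 = 6.955
Arc 3: start y=0.000, vy=6.955 → t=1.418, apex=2.465, x_land=45.731, impact vy=-6.955
  bounce: vy ← 0.77·6.955 = 5.355
Arc 4: start y=0.000, vy=5.355 → t=1.092, apex=1.462, x_land=55.317, impact vy=-5.355
  bounce: vy ← 0.77·5.355 = 4.124
Arc 5: start y=0.000, vy=4.124 → t=0.841, apex=0.867, x_land=62.698, impact vy=-4.124
  bounce: vy ← 0.77·4.124 = 3.175
Arc 6: start y=0.000, vy=3.175 → t=0.647, apex=0.514, x_land=68.382, impact vy=-3.175
  bounce: vy ← 0.77·3.175 = 2.445

1 1.949 7.013 17.113
2 1.841 4.158 33.281
3 1.418 2.465 45.731
4 1.092 1.462 55.317
5 0.841 0.867 62.698
6 0.647 0.514 68.382
final: 68.382 2.445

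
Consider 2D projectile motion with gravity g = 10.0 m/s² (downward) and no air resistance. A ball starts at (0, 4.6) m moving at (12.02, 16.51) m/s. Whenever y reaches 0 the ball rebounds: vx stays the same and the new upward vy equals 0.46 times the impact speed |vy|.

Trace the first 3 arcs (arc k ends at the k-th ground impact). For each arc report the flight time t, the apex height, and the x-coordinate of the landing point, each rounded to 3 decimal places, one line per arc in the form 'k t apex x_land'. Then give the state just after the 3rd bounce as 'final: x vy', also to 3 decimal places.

1 3.560 18.229 42.796
2 1.757 3.857 63.911
3 0.808 0.816 73.624
final: 73.624 1.859

Arc 1: start y=4.600, vy=16.510 → t=3.560, apex=18.229, x_land=42.796, impact vy=-19.094
  bounce: vy ← 0.46·19.094 = 8.783
Arc 2: start y=0.000, vy=8.783 → t=1.757, apex=3.857, x_land=63.911, impact vy=-8.783
  bounce: vy ← 0.46·8.783 = 4.040
Arc 3: start y=0.000, vy=4.040 → t=0.808, apex=0.816, x_land=73.624, impact vy=-4.040
  bounce: vy ← 0.46·4.040 = 1.859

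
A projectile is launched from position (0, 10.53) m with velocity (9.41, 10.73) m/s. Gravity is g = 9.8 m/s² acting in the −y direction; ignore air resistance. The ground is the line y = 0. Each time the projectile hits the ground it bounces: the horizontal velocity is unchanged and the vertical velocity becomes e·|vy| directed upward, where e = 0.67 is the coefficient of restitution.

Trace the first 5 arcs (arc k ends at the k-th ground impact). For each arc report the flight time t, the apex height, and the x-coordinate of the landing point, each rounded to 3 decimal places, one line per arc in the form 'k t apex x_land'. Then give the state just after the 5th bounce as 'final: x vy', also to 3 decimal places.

1 2.925 16.404 27.520
2 2.452 7.364 50.592
3 1.643 3.306 66.050
4 1.101 1.484 76.406
5 0.737 0.666 83.345
final: 83.345 2.421

Arc 1: start y=10.530, vy=10.730 → t=2.925, apex=16.404, x_land=27.520, impact vy=-17.931
  bounce: vy ← 0.67·17.931 = 12.014
Arc 2: start y=0.000, vy=12.014 → t=2.452, apex=7.364, x_land=50.592, impact vy=-12.014
  bounce: vy ← 0.67·12.014 = 8.049
Arc 3: start y=0.000, vy=8.049 → t=1.643, apex=3.306, x_land=66.050, impact vy=-8.049
  bounce: vy ← 0.67·8.049 = 5.393
Arc 4: start y=0.000, vy=5.393 → t=1.101, apex=1.484, x_land=76.406, impact vy=-5.393
  bounce: vy ← 0.67·5.393 = 3.613
Arc 5: start y=0.000, vy=3.613 → t=0.737, apex=0.666, x_land=83.345, impact vy=-3.613
  bounce: vy ← 0.67·3.613 = 2.421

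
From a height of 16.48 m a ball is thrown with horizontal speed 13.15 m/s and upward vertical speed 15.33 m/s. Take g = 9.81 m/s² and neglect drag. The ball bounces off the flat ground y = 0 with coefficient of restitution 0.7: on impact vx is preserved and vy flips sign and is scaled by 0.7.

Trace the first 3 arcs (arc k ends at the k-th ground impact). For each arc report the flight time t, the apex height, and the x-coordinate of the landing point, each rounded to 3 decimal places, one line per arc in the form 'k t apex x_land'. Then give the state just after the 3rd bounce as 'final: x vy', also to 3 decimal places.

Arc 1: start y=16.480, vy=15.330 → t=3.971, apex=28.458, x_land=52.224, impact vy=-23.629
  bounce: vy ← 0.7·23.629 = 16.541
Arc 2: start y=0.000, vy=16.541 → t=3.372, apex=13.944, x_land=96.568, impact vy=-16.541
  bounce: vy ← 0.7·16.541 = 11.578
Arc 3: start y=0.000, vy=11.578 → t=2.361, apex=6.833, x_land=127.609, impact vy=-11.578
  bounce: vy ← 0.7·11.578 = 8.105

1 3.971 28.458 52.224
2 3.372 13.944 96.568
3 2.361 6.833 127.609
final: 127.609 8.105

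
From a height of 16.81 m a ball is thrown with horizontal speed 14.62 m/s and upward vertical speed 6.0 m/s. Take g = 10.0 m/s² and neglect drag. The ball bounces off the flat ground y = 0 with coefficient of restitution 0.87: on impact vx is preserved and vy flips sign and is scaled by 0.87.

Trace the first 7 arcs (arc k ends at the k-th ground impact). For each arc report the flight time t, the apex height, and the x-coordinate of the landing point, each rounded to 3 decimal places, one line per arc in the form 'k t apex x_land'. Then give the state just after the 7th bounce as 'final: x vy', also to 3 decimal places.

Arc 1: start y=16.810, vy=6.000 → t=2.529, apex=18.610, x_land=36.978, impact vy=-19.292
  bounce: vy ← 0.87·19.292 = 16.784
Arc 2: start y=0.000, vy=16.784 → t=3.357, apex=14.086, x_land=86.055, impact vy=-16.784
  bounce: vy ← 0.87·16.784 = 14.602
Arc 3: start y=0.000, vy=14.602 → t=2.920, apex=10.662, x_land=128.753, impact vy=-14.602
  bounce: vy ← 0.87·14.602 = 12.704
Arc 4: start y=0.000, vy=12.704 → t=2.541, apex=8.070, x_land=165.900, impact vy=-12.704
  bounce: vy ← 0.87·12.704 = 11.053
Arc 5: start y=0.000, vy=11.053 → t=2.211, apex=6.108, x_land=198.218, impact vy=-11.053
  bounce: vy ← 0.87·11.053 = 9.616
Arc 6: start y=0.000, vy=9.616 → t=1.923, apex=4.623, x_land=226.334, impact vy=-9.616
  bounce: vy ← 0.87·9.616 = 8.366
Arc 7: start y=0.000, vy=8.366 → t=1.673, apex=3.499, x_land=250.796, impact vy=-8.366
  bounce: vy ← 0.87·8.366 = 7.278

1 2.529 18.610 36.978
2 3.357 14.086 86.055
3 2.920 10.662 128.753
4 2.541 8.070 165.900
5 2.211 6.108 198.218
6 1.923 4.623 226.334
7 1.673 3.499 250.796
final: 250.796 7.278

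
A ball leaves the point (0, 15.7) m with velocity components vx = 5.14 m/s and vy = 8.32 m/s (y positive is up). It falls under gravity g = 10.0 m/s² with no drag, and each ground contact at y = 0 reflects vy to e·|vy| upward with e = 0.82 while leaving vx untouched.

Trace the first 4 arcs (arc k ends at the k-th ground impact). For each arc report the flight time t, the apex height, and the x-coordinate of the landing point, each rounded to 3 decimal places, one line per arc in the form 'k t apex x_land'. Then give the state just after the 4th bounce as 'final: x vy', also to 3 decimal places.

Arc 1: start y=15.700, vy=8.320 → t=2.790, apex=19.161, x_land=14.339, impact vy=-19.576
  bounce: vy ← 0.82·19.576 = 16.052
Arc 2: start y=0.000, vy=16.052 → t=3.210, apex=12.884, x_land=30.840, impact vy=-16.052
  bounce: vy ← 0.82·16.052 = 13.163
Arc 3: start y=0.000, vy=13.163 → t=2.633, apex=8.663, x_land=44.372, impact vy=-13.163
  bounce: vy ← 0.82·13.163 = 10.794
Arc 4: start y=0.000, vy=10.794 → t=2.159, apex=5.825, x_land=55.468, impact vy=-10.794
  bounce: vy ← 0.82·10.794 = 8.851

1 2.790 19.161 14.339
2 3.210 12.884 30.840
3 2.633 8.663 44.372
4 2.159 5.825 55.468
final: 55.468 8.851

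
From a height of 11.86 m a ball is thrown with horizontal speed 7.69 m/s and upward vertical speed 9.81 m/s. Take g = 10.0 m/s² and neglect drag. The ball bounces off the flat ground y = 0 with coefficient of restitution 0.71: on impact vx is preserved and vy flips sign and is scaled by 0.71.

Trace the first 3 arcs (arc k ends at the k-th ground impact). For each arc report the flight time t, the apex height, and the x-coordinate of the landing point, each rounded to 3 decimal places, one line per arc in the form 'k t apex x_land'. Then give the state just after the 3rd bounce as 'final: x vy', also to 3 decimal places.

1 2.807 16.672 21.586
2 2.593 8.404 41.526
3 1.841 4.237 55.683
final: 55.683 6.536

Arc 1: start y=11.860, vy=9.810 → t=2.807, apex=16.672, x_land=21.586, impact vy=-18.260
  bounce: vy ← 0.71·18.260 = 12.965
Arc 2: start y=0.000, vy=12.965 → t=2.593, apex=8.404, x_land=41.526, impact vy=-12.965
  bounce: vy ← 0.71·12.965 = 9.205
Arc 3: start y=0.000, vy=9.205 → t=1.841, apex=4.237, x_land=55.683, impact vy=-9.205
  bounce: vy ← 0.71·9.205 = 6.536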